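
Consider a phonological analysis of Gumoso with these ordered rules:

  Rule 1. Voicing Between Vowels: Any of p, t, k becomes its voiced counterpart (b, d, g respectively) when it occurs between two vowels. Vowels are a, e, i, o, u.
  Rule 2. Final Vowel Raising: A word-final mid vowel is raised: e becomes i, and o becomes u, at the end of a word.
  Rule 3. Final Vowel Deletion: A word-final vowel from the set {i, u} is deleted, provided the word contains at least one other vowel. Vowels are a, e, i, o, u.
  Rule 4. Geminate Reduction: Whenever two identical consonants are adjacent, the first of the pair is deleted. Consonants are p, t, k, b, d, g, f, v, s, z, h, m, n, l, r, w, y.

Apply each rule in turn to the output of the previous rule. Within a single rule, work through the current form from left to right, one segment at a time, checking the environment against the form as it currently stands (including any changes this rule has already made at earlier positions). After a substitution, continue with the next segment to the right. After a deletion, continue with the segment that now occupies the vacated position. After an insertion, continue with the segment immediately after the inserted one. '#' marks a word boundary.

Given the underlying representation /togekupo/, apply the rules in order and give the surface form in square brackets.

Rule 1 Voicing Between Vowels: [togekupo] → [togegubo]
Rule 2 Final Vowel Raising: [togegubo] → [togegubu]
Rule 3 Final Vowel Deletion: [togegubu] → [togegub]
Rule 4 Geminate Reduction: no change — [togegub]

[togegub]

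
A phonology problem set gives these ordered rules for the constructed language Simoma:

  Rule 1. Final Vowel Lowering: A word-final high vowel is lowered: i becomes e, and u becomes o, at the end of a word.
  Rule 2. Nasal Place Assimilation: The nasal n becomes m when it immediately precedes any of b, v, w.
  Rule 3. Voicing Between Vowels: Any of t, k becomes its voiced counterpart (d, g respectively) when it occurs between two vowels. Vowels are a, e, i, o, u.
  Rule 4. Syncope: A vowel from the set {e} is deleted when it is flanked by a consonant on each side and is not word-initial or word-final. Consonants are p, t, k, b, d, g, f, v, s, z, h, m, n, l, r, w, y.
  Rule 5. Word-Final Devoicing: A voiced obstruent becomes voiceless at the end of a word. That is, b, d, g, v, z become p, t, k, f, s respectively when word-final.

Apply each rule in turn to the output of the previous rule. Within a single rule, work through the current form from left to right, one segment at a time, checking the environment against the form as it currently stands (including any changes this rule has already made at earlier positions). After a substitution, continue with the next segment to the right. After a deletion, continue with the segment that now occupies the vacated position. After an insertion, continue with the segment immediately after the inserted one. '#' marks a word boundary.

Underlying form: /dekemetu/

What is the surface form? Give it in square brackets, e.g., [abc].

[dgmdo]

Rule 1 Final Vowel Lowering: [dekemetu] → [dekemeto]
Rule 2 Nasal Place Assimilation: no change — [dekemeto]
Rule 3 Voicing Between Vowels: [dekemeto] → [degemedo]
Rule 4 Syncope: [degemedo] → [dgmdo]
Rule 5 Word-Final Devoicing: no change — [dgmdo]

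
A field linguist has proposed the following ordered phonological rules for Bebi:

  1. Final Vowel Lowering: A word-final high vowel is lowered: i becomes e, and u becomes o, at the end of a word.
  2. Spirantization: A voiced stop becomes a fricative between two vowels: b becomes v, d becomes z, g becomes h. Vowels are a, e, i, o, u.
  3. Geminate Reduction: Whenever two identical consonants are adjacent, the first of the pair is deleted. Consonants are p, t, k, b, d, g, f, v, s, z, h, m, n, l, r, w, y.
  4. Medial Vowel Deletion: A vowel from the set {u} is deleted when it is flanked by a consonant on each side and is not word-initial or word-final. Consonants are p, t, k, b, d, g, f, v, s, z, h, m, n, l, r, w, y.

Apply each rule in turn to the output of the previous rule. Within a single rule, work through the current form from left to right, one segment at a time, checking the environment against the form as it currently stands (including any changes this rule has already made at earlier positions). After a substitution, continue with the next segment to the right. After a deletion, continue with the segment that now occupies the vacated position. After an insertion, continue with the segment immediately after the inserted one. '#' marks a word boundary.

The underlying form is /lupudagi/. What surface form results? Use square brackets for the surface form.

1 Final Vowel Lowering: [lupudagi] → [lupudage]
2 Spirantization: [lupudage] → [lupuzahe]
3 Geminate Reduction: no change — [lupuzahe]
4 Medial Vowel Deletion: [lupuzahe] → [lpzahe]

[lpzahe]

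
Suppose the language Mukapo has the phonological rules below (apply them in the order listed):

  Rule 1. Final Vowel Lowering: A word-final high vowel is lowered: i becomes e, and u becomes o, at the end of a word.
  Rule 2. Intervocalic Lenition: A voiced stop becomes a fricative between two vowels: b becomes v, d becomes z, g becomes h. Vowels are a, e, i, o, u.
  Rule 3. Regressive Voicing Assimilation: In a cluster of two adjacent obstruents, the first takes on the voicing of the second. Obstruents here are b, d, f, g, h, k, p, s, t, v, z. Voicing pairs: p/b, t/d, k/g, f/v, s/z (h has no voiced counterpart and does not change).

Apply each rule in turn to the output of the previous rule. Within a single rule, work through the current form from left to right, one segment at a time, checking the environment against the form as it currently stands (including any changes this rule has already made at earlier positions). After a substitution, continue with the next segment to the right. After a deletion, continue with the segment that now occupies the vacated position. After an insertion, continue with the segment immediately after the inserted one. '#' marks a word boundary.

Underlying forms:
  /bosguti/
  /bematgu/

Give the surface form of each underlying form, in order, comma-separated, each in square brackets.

[bozgute], [bemadgo]

/bosguti/:
  Rule 1 Final Vowel Lowering: [bosguti] → [bosgute]
  Rule 2 Intervocalic Lenition: no change — [bosgute]
  Rule 3 Regressive Voicing Assimilation: [bosgute] → [bozgute]
/bematgu/:
  Rule 1 Final Vowel Lowering: [bematgu] → [bematgo]
  Rule 2 Intervocalic Lenition: no change — [bematgo]
  Rule 3 Regressive Voicing Assimilation: [bematgo] → [bemadgo]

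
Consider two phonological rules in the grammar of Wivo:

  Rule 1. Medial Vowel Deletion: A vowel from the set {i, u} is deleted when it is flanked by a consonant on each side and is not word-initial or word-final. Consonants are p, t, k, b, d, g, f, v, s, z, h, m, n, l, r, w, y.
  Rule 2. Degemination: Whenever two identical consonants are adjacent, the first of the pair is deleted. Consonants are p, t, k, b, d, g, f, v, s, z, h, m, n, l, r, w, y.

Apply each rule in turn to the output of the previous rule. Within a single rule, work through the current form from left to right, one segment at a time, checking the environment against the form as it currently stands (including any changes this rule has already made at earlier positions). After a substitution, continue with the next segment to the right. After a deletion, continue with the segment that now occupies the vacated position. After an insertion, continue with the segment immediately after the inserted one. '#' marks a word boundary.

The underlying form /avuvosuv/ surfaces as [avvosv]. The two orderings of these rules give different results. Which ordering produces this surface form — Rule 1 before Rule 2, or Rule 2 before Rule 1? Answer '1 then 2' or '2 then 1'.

2 then 1

Order 1 then 2:
  1 Medial Vowel Deletion: [avuvosuv] → [avvosv]
  2 Degemination: [avvosv] → [avosv]
  result: [avosv]
Order 2 then 1:
  2 Degemination: no change — [avuvosuv]
  1 Medial Vowel Deletion: [avuvosuv] → [avvosv]
  result: [avvosv]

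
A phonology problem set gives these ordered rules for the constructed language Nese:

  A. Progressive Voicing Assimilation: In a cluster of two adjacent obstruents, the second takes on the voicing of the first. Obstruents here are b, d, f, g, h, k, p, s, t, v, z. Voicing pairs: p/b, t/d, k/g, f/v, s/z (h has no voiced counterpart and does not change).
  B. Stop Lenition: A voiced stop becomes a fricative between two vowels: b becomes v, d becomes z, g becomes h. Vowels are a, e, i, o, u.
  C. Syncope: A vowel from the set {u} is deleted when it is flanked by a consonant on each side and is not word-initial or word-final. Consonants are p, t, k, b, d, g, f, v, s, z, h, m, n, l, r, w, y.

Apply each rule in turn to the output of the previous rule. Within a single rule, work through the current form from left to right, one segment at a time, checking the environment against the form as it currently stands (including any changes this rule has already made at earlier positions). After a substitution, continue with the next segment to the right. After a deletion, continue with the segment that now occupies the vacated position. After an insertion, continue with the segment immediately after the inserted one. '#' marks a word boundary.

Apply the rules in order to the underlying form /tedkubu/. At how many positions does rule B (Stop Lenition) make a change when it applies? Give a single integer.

A Progressive Voicing Assimilation: [tedkubu] → [tedgubu]
B Stop Lenition: [tedgubu] → [tedguvu]
C Syncope: [tedguvu] → [tedgvu]
Rule B changed 1 position(s).

1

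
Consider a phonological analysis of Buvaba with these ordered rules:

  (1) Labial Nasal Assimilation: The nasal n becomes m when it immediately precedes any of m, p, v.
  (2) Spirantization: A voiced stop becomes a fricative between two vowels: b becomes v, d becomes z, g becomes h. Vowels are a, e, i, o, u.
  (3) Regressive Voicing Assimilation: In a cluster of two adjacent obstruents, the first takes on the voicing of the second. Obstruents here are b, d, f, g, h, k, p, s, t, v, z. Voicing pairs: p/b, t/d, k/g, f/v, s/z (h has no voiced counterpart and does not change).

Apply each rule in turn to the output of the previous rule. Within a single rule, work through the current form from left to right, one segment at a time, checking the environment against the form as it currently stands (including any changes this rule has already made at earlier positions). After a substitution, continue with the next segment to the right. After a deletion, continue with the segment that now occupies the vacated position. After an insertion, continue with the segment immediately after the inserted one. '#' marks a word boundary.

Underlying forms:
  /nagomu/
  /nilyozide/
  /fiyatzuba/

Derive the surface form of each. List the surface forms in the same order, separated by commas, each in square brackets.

/nagomu/:
  (1) Labial Nasal Assimilation: no change — [nagomu]
  (2) Spirantization: [nagomu] → [nahomu]
  (3) Regressive Voicing Assimilation: no change — [nahomu]
/nilyozide/:
  (1) Labial Nasal Assimilation: no change — [nilyozide]
  (2) Spirantization: [nilyozide] → [nilyozize]
  (3) Regressive Voicing Assimilation: no change — [nilyozize]
/fiyatzuba/:
  (1) Labial Nasal Assimilation: no change — [fiyatzuba]
  (2) Spirantization: [fiyatzuba] → [fiyatzuva]
  (3) Regressive Voicing Assimilation: [fiyatzuva] → [fiyadzuva]

[nahomu], [nilyozize], [fiyadzuva]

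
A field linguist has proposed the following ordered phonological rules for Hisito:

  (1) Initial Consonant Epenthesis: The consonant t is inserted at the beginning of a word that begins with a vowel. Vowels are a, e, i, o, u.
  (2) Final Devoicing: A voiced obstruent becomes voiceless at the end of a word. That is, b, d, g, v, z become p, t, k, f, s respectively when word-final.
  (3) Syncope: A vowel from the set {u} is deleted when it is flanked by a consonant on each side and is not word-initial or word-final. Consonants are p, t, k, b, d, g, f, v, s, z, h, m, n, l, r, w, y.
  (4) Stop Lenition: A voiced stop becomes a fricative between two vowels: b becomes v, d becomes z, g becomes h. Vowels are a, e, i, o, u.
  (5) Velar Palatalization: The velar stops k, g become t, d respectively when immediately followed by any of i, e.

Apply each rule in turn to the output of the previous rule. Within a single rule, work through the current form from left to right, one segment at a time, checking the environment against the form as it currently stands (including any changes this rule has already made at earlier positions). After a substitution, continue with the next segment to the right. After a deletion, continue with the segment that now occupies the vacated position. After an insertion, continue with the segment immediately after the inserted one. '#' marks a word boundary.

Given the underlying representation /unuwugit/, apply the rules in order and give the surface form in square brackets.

[tnwdit]

(1) Initial Consonant Epenthesis: [unuwugit] → [tunuwugit]
(2) Final Devoicing: no change — [tunuwugit]
(3) Syncope: [tunuwugit] → [tnwgit]
(4) Stop Lenition: no change — [tnwgit]
(5) Velar Palatalization: [tnwgit] → [tnwdit]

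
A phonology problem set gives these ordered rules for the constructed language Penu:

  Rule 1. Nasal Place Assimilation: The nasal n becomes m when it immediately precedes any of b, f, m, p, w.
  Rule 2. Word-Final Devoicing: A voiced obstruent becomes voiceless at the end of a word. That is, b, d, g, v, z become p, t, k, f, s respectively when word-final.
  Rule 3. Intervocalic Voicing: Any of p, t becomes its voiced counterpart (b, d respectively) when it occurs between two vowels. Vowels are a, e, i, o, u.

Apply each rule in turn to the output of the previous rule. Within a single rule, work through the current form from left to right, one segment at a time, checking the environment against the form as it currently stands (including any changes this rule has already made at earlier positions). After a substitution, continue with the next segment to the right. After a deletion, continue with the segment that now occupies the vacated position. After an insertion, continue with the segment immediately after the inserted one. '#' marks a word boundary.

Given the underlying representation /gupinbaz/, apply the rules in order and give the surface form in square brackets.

[gubimbas]

Rule 1 Nasal Place Assimilation: [gupinbaz] → [gupimbaz]
Rule 2 Word-Final Devoicing: [gupimbaz] → [gupimbas]
Rule 3 Intervocalic Voicing: [gupimbas] → [gubimbas]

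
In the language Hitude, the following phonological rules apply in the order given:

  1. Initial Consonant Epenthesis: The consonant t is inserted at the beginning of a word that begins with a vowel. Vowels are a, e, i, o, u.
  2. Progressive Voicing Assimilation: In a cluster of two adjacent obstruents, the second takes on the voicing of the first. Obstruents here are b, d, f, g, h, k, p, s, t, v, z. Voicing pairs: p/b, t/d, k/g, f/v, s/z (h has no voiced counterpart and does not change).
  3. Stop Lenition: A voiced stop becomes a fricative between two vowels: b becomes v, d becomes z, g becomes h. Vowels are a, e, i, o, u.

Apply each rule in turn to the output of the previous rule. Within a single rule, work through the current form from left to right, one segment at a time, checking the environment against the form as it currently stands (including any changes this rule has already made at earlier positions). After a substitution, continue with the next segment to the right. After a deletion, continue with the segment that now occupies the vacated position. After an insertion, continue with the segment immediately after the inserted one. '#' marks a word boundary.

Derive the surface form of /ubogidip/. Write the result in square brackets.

[tuvohizip]

1 Initial Consonant Epenthesis: [ubogidip] → [tubogidip]
2 Progressive Voicing Assimilation: no change — [tubogidip]
3 Stop Lenition: [tubogidip] → [tuvohizip]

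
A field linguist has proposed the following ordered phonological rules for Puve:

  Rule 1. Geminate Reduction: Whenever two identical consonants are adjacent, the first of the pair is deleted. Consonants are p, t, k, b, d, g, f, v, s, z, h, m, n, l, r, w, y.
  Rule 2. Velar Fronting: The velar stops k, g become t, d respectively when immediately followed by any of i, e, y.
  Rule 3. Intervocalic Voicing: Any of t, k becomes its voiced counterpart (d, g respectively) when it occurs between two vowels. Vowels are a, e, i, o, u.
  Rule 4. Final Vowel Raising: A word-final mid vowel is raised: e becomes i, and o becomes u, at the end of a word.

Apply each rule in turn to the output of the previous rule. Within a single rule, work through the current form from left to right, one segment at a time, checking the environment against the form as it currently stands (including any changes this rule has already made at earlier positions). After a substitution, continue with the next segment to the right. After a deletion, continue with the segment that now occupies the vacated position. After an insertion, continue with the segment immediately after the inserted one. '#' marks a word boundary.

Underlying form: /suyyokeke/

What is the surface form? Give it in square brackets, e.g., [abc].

Rule 1 Geminate Reduction: [suyyokeke] → [suyokeke]
Rule 2 Velar Fronting: [suyokeke] → [suyotete]
Rule 3 Intervocalic Voicing: [suyotete] → [suyodede]
Rule 4 Final Vowel Raising: [suyodede] → [suyodedi]

[suyodedi]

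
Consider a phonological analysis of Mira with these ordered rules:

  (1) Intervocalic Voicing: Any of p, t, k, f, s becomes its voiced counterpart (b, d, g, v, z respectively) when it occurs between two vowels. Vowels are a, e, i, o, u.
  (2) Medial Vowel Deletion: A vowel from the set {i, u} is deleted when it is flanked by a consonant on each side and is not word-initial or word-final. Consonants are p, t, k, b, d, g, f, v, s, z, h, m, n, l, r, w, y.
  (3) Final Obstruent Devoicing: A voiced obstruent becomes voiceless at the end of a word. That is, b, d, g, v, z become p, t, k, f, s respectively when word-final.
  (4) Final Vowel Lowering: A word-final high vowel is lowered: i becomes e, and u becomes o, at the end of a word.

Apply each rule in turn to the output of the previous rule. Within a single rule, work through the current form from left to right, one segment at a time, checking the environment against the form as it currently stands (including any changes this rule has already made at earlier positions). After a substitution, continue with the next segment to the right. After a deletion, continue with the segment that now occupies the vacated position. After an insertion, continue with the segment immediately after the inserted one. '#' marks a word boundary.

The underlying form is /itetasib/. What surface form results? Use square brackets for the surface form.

[idedazp]

(1) Intervocalic Voicing: [itetasib] → [idedazib]
(2) Medial Vowel Deletion: [idedazib] → [idedazb]
(3) Final Obstruent Devoicing: [idedazb] → [idedazp]
(4) Final Vowel Lowering: no change — [idedazp]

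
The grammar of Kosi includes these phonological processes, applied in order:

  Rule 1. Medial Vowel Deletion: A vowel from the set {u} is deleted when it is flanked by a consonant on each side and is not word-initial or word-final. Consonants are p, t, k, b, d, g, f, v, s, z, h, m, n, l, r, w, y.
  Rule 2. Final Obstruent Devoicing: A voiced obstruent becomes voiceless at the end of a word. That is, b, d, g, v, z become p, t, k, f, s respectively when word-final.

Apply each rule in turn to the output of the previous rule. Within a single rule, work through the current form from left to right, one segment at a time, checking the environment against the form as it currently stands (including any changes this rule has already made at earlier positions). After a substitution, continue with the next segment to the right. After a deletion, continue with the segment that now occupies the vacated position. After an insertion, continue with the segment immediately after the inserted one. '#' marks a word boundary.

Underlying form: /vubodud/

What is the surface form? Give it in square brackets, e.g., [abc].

[vbodt]

Rule 1 Medial Vowel Deletion: [vubodud] → [vbodd]
Rule 2 Final Obstruent Devoicing: [vbodd] → [vbodt]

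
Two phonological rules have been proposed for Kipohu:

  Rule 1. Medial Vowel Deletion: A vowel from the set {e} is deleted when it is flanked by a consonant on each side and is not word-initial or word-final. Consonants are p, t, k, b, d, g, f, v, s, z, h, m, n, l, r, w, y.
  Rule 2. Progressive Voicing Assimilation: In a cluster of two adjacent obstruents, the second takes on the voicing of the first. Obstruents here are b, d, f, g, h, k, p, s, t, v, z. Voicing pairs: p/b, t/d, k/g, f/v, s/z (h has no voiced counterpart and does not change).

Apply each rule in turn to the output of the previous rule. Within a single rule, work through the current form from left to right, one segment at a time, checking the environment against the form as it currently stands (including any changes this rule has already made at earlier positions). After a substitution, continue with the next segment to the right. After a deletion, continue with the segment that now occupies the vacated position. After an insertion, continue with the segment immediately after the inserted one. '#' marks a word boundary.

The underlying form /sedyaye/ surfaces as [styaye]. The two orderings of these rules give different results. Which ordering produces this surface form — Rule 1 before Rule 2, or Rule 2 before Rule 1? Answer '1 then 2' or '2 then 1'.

Order 1 then 2:
  1 Medial Vowel Deletion: [sedyaye] → [sdyaye]
  2 Progressive Voicing Assimilation: [sdyaye] → [styaye]
  result: [styaye]
Order 2 then 1:
  2 Progressive Voicing Assimilation: no change — [sedyaye]
  1 Medial Vowel Deletion: [sedyaye] → [sdyaye]
  result: [sdyaye]

1 then 2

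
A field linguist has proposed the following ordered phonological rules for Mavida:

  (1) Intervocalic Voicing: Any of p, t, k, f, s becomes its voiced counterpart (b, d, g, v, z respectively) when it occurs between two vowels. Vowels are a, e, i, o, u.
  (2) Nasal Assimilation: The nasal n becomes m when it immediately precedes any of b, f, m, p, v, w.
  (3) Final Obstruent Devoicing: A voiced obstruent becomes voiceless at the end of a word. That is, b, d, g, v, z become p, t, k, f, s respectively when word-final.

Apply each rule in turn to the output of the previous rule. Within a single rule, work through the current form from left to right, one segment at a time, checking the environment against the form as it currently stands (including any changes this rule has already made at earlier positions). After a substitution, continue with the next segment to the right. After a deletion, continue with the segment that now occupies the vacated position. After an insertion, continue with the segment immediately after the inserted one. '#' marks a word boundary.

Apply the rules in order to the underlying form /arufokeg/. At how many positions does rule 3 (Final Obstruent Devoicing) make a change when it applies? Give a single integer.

(1) Intervocalic Voicing: [arufokeg] → [aruvogeg]
(2) Nasal Assimilation: no change — [aruvogeg]
(3) Final Obstruent Devoicing: [aruvogeg] → [aruvogek]
Rule 3 changed 1 position(s).

1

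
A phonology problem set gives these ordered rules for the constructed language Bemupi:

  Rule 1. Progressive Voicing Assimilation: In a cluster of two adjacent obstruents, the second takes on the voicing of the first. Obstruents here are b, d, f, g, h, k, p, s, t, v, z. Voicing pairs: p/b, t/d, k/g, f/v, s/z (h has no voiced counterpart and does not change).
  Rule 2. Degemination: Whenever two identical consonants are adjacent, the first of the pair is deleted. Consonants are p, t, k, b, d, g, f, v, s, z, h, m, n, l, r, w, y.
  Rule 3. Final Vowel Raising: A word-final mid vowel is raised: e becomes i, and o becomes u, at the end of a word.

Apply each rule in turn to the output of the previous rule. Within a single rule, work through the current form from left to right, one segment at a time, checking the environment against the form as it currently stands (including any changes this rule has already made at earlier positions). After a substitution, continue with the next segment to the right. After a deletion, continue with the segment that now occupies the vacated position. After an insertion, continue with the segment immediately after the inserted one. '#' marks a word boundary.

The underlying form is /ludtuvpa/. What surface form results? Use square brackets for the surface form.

[luduvba]

Rule 1 Progressive Voicing Assimilation: [ludtuvpa] → [ludduvba]
Rule 2 Degemination: [ludduvba] → [luduvba]
Rule 3 Final Vowel Raising: no change — [luduvba]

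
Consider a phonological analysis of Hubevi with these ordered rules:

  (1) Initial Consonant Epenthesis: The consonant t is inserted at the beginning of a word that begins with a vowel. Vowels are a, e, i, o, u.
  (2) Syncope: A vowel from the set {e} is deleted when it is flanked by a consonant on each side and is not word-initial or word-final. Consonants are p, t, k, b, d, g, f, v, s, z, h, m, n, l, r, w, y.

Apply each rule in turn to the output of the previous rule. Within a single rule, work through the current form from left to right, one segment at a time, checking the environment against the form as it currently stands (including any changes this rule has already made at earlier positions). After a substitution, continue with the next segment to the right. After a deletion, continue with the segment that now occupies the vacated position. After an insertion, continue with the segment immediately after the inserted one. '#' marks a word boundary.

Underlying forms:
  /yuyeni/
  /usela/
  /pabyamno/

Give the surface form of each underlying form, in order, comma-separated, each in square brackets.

/yuyeni/:
  (1) Initial Consonant Epenthesis: no change — [yuyeni]
  (2) Syncope: [yuyeni] → [yuyni]
/usela/:
  (1) Initial Consonant Epenthesis: [usela] → [tusela]
  (2) Syncope: [tusela] → [tusla]
/pabyamno/:
  (1) Initial Consonant Epenthesis: no change — [pabyamno]
  (2) Syncope: no change — [pabyamno]

[yuyni], [tusla], [pabyamno]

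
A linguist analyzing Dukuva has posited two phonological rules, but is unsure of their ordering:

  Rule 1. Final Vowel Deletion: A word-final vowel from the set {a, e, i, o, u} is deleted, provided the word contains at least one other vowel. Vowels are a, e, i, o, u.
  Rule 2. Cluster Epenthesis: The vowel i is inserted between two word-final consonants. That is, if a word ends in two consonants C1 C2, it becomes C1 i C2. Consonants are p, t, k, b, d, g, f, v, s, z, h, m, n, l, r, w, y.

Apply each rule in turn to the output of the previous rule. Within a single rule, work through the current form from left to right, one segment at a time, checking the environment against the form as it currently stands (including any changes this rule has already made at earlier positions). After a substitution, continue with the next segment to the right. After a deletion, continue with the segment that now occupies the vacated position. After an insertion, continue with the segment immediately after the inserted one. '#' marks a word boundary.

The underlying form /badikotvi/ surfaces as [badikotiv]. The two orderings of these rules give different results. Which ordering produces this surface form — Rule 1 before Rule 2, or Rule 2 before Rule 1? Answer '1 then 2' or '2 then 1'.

Order 1 then 2:
  1 Final Vowel Deletion: [badikotvi] → [badikotv]
  2 Cluster Epenthesis: [badikotv] → [badikotiv]
  result: [badikotiv]
Order 2 then 1:
  2 Cluster Epenthesis: no change — [badikotvi]
  1 Final Vowel Deletion: [badikotvi] → [badikotv]
  result: [badikotv]

1 then 2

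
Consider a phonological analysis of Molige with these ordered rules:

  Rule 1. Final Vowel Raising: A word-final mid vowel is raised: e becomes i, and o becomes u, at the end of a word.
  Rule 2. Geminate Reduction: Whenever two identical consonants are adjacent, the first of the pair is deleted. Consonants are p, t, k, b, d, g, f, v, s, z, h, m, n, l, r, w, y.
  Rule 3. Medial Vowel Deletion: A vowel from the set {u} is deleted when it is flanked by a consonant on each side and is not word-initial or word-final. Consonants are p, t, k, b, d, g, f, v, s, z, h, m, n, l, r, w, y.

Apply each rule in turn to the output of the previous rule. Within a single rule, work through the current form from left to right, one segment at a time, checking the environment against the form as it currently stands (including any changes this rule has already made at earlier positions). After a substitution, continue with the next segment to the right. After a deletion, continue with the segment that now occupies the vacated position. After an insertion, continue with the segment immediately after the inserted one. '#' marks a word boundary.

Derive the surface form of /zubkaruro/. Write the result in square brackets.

Rule 1 Final Vowel Raising: [zubkaruro] → [zubkaruru]
Rule 2 Geminate Reduction: no change — [zubkaruru]
Rule 3 Medial Vowel Deletion: [zubkaruru] → [zbkarru]

[zbkarru]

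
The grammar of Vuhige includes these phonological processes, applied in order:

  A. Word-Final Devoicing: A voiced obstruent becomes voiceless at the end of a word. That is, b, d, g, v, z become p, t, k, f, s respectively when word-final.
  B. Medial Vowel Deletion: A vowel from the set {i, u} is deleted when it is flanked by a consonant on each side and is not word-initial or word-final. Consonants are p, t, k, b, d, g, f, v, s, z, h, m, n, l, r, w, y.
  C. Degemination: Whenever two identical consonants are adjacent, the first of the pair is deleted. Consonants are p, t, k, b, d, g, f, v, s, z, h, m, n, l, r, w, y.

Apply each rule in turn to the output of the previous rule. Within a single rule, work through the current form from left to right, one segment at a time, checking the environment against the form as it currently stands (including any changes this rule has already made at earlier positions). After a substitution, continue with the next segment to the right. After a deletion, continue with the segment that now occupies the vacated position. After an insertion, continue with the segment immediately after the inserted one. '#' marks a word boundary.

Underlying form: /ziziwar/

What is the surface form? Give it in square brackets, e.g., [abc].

[zwar]

A Word-Final Devoicing: no change — [ziziwar]
B Medial Vowel Deletion: [ziziwar] → [zzwar]
C Degemination: [zzwar] → [zwar]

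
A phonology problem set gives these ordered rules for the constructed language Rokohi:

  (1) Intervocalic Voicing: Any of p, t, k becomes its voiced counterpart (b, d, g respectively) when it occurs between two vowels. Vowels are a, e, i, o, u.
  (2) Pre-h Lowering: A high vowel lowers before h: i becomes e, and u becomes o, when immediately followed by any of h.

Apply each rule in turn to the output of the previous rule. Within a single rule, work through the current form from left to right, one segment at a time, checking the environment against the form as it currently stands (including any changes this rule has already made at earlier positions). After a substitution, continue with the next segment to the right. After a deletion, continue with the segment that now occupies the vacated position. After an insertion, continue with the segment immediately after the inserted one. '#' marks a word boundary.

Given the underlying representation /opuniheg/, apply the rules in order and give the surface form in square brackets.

[obuneheg]

(1) Intervocalic Voicing: [opuniheg] → [obuniheg]
(2) Pre-h Lowering: [obuniheg] → [obuneheg]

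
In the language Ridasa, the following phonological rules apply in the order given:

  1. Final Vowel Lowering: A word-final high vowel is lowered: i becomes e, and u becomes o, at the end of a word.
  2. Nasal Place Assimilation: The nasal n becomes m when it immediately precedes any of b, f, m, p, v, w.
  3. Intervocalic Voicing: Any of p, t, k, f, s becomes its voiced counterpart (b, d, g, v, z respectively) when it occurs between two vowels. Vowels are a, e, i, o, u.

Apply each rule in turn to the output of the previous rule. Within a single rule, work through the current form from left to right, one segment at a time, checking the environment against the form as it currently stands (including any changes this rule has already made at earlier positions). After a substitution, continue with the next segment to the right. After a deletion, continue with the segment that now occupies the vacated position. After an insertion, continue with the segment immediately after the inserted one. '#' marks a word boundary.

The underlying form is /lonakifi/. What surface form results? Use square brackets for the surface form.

[lonagive]

1 Final Vowel Lowering: [lonakifi] → [lonakife]
2 Nasal Place Assimilation: no change — [lonakife]
3 Intervocalic Voicing: [lonakife] → [lonagive]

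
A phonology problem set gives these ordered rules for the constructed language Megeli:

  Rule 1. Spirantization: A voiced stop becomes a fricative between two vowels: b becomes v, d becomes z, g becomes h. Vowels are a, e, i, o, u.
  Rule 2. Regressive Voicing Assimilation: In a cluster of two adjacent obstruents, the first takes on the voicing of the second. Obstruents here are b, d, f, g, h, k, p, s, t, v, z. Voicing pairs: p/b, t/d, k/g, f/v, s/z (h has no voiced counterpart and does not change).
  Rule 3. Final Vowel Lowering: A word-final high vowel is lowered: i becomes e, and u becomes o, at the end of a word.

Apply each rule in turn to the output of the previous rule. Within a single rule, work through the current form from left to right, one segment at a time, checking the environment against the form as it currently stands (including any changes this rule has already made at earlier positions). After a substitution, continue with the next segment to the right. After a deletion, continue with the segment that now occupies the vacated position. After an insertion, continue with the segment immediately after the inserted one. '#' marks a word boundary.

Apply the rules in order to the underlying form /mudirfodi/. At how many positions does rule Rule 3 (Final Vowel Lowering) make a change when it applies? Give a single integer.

1

Rule 1 Spirantization: [mudirfodi] → [muzirfozi]
Rule 2 Regressive Voicing Assimilation: no change — [muzirfozi]
Rule 3 Final Vowel Lowering: [muzirfozi] → [muzirfoze]
Rule Rule 3 changed 1 position(s).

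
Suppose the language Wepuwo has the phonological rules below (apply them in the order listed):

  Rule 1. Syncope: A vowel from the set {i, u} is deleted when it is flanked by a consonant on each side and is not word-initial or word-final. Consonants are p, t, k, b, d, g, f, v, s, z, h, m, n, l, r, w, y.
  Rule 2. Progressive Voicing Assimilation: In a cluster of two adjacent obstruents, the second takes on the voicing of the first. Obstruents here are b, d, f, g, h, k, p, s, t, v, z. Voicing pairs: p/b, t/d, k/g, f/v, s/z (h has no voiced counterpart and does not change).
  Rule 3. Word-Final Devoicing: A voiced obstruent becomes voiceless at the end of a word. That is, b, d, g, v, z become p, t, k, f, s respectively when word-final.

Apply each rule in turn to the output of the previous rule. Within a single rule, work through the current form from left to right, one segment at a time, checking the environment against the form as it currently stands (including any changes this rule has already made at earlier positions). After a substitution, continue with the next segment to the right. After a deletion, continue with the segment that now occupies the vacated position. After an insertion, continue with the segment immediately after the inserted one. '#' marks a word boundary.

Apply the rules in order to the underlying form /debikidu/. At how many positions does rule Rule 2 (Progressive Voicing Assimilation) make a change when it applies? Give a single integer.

1

Rule 1 Syncope: [debikidu] → [debkdu]
Rule 2 Progressive Voicing Assimilation: [debkdu] → [debgdu]
Rule 3 Word-Final Devoicing: no change — [debgdu]
Rule Rule 2 changed 1 position(s).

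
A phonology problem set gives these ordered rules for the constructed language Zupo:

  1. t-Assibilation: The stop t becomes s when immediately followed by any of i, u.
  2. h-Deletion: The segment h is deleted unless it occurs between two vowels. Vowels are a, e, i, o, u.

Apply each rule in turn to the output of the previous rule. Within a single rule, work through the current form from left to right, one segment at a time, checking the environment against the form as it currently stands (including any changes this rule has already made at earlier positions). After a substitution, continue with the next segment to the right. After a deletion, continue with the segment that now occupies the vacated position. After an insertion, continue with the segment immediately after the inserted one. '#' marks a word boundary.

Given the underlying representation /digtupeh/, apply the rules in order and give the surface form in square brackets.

1 t-Assibilation: [digtupeh] → [digsupeh]
2 h-Deletion: [digsupeh] → [digsupe]

[digsupe]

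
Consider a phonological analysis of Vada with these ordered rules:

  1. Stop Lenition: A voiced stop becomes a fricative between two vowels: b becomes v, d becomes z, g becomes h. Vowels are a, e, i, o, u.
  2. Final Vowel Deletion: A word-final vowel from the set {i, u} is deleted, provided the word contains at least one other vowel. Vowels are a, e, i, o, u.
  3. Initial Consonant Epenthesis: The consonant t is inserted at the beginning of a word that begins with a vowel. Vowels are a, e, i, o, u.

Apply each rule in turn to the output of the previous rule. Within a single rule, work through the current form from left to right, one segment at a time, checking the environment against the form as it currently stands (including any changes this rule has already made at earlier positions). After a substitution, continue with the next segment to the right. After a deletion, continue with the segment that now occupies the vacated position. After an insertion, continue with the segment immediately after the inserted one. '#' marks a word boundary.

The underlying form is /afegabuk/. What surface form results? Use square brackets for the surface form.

[tafehavuk]

1 Stop Lenition: [afegabuk] → [afehavuk]
2 Final Vowel Deletion: no change — [afehavuk]
3 Initial Consonant Epenthesis: [afehavuk] → [tafehavuk]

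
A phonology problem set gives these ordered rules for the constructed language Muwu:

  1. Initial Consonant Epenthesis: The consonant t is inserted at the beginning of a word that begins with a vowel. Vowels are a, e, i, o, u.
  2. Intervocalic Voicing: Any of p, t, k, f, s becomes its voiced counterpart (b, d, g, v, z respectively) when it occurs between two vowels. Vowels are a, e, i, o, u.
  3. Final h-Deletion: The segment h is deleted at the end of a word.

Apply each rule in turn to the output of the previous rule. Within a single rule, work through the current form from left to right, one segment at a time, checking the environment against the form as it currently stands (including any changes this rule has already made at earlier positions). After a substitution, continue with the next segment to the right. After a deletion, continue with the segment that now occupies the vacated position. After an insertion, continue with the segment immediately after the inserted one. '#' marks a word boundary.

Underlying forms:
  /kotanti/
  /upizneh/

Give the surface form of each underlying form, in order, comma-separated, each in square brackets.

[kodanti], [tubizne]

/kotanti/:
  1 Initial Consonant Epenthesis: no change — [kotanti]
  2 Intervocalic Voicing: [kotanti] → [kodanti]
  3 Final h-Deletion: no change — [kodanti]
/upizneh/:
  1 Initial Consonant Epenthesis: [upizneh] → [tupizneh]
  2 Intervocalic Voicing: [tupizneh] → [tubizneh]
  3 Final h-Deletion: [tubizneh] → [tubizne]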